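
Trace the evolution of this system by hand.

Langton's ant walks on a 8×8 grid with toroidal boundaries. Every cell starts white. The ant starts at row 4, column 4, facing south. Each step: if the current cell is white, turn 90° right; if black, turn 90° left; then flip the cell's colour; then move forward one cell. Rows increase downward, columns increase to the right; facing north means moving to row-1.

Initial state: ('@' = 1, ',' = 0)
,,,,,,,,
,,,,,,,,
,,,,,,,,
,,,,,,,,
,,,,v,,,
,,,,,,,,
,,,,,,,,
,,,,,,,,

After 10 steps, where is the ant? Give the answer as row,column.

t=0: ,,,,,,,,
,,,,,,,,
,,,,,,,,
,,,,,,,,
,,,,v,,,
,,,,,,,,
,,,,,,,,
,,,,,,,,
t=1: ,,,,,,,,
,,,,,,,,
,,,,,,,,
,,,,,,,,
,,,<@,,,
,,,,,,,,
,,,,,,,,
,,,,,,,,
t=2: ,,,,,,,,
,,,,,,,,
,,,,,,,,
,,,^,,,,
,,,@@,,,
,,,,,,,,
,,,,,,,,
,,,,,,,,
t=3: ,,,,,,,,
,,,,,,,,
,,,,,,,,
,,,@>,,,
,,,@@,,,
,,,,,,,,
,,,,,,,,
,,,,,,,,
t=4: ,,,,,,,,
,,,,,,,,
,,,,,,,,
,,,@@,,,
,,,@v,,,
,,,,,,,,
,,,,,,,,
,,,,,,,,
t=5: ,,,,,,,,
,,,,,,,,
,,,,,,,,
,,,@@,,,
,,,@,>,,
,,,,,,,,
,,,,,,,,
,,,,,,,,
t=6: ,,,,,,,,
,,,,,,,,
,,,,,,,,
,,,@@,,,
,,,@,@,,
,,,,,v,,
,,,,,,,,
,,,,,,,,
t=7: ,,,,,,,,
,,,,,,,,
,,,,,,,,
,,,@@,,,
,,,@,@,,
,,,,<@,,
,,,,,,,,
,,,,,,,,
t=8: ,,,,,,,,
,,,,,,,,
,,,,,,,,
,,,@@,,,
,,,@^@,,
,,,,@@,,
,,,,,,,,
,,,,,,,,
t=9: ,,,,,,,,
,,,,,,,,
,,,,,,,,
,,,@@,,,
,,,@@>,,
,,,,@@,,
,,,,,,,,
,,,,,,,,
t=10: ,,,,,,,,
,,,,,,,,
,,,,,,,,
,,,@@^,,
,,,@@,,,
,,,,@@,,
,,,,,,,,
,,,,,,,,

3,5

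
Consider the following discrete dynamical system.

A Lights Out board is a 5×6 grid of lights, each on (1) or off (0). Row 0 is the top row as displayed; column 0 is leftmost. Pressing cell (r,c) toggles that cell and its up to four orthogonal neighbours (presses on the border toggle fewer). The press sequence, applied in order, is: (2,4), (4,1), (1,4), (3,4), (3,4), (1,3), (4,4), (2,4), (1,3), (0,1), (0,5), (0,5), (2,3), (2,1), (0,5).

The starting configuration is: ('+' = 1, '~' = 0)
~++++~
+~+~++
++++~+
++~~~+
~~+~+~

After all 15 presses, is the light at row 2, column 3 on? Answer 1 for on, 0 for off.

gen 0: ~++++~
+~+~++
++++~+
++~~~+
~~+~+~
gen 1: ~++++~
+~+~~+
+++~+~
++~~++
~~+~+~
gen 2: ~++++~
+~+~~+
+++~+~
+~~~++
++~~+~
gen 3: ~+++~~
+~+++~
+++~~~
+~~~++
++~~+~
gen 4: ~+++~~
+~+++~
+++~+~
+~~+~~
++~~~~
gen 5: ~+++~~
+~+++~
+++~~~
+~~~++
++~~+~
gen 6: ~++~~~
+~~~~~
++++~~
+~~~++
++~~+~
gen 7: ~++~~~
+~~~~~
++++~~
+~~~~+
++~+~+
gen 8: ~++~~~
+~~~+~
+++~++
+~~~++
++~+~+
gen 9: ~+++~~
+~++~~
++++++
+~~~++
++~+~+
gen 10: +~~+~~
++++~~
++++++
+~~~++
++~+~+
gen 11: +~~+++
++++~+
++++++
+~~~++
++~+~+
gen 12: +~~+~~
++++~~
++++++
+~~~++
++~+~+
gen 13: +~~+~~
+++~~~
++~~~+
+~~+++
++~+~+
gen 14: +~~+~~
+~+~~~
~~+~~+
++~+++
++~+~+
gen 15: +~~+++
+~+~~+
~~+~~+
++~+++
++~+~+

0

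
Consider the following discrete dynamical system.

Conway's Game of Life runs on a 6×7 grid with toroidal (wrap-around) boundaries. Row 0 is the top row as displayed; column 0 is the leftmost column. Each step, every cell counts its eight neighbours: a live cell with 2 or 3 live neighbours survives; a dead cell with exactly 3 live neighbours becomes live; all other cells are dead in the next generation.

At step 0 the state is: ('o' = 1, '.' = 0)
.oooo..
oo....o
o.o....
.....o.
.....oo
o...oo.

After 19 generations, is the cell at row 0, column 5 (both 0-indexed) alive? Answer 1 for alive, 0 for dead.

0) .oooo..
oo....o
o.o....
.....o.
.....oo
o...oo.
1) ..ooo..
......o
o......
.....o.
.......
ooo....
2) o.oo...
...o...
......o
.......
.o.....
.oo....
3) ...o...
..oo...
.......
.......
.oo....
o..o...
4) ...oo..
..oo...
.......
.......
.oo....
.o.o...
5) ....o..
..ooo..
.......
.......
.oo....
.o.oo..
6) .....o.
...oo..
...o...
.......
.ooo...
.o.oo..
7) ..o..o.
...oo..
...oo..
...o...
.o.oo..
.o.oo..
8) ..o..o.
..o..o.
..o....
.......
.......
.o...o.
9) .oo.ooo
.ooo...
.......
.......
.......
.......
10) oo..oo.
oo.ooo.
..o....
.......
.......
.....o.
11) oooo...
o..o.o.
.oooo..
.......
.......
....ooo
12) oooo...
o.....o
.oooo..
..oo...
.....o.
ooooooo
13) .......
....o.o
oo..o..
.o.....
o....o.
.....o.
14) .....o.
o....o.
oo...o.
.o....o
......o
......o
15) .....o.
oo..oo.
.o...o.
.o...oo
.....oo
.....oo
16) o......
oo..oo.
.oo....
....o..
....o..
....o..
17) oo..ooo
o.o...o
oooooo.
...o...
...ooo.
.......
18) .o...o.
.......
o...oo.
.o....o
...oo..
o..o...
19) .......
....ooo
o....oo
o..o..o
o.ooo..
..oo...

0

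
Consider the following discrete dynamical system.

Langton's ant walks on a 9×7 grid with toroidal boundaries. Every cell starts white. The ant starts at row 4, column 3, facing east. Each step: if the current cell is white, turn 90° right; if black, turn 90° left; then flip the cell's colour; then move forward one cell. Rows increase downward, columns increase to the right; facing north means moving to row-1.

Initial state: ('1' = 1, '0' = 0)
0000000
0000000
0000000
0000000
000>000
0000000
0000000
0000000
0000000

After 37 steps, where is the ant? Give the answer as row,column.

t=0: 0000000
0000000
0000000
0000000
000>000
0000000
0000000
0000000
0000000
t=1: 0000000
0000000
0000000
0000000
0001000
000v000
0000000
0000000
0000000
t=2: 0000000
0000000
0000000
0000000
0001000
00<1000
0000000
0000000
0000000
t=3: 0000000
0000000
0000000
0000000
00^1000
0011000
0000000
0000000
0000000
t=4: 0000000
0000000
0000000
0000000
001>000
0011000
0000000
0000000
0000000
t=5: 0000000
0000000
0000000
000^000
0010000
0011000
0000000
0000000
0000000
t=6: 0000000
0000000
0000000
0001>00
0010000
0011000
0000000
0000000
0000000
t=7: 0000000
0000000
0000000
0001100
0010v00
0011000
0000000
0000000
0000000
t=8: 0000000
0000000
0000000
0001100
001<100
0011000
0000000
0000000
0000000
t=9: 0000000
0000000
0000000
000^100
0011100
0011000
0000000
0000000
0000000
t=10: 0000000
0000000
0000000
00<0100
0011100
0011000
0000000
0000000
0000000
t=11: 0000000
0000000
00^0000
0010100
0011100
0011000
0000000
0000000
0000000
t=12: 0000000
0000000
001>000
0010100
0011100
0011000
0000000
0000000
0000000
t=13: 0000000
0000000
0011000
001v100
0011100
0011000
0000000
0000000
0000000
t=14: 0000000
0000000
0011000
00<1100
0011100
0011000
0000000
0000000
0000000
t=15: 0000000
0000000
0011000
0001100
00v1100
0011000
0000000
0000000
0000000
t=16: 0000000
0000000
0011000
0001100
000>100
0011000
0000000
0000000
0000000
t=17: 0000000
0000000
0011000
000^100
0000100
0011000
0000000
0000000
0000000
t=18: 0000000
0000000
0011000
00<0100
0000100
0011000
0000000
0000000
0000000
t=19: 0000000
0000000
00^1000
0010100
0000100
0011000
0000000
0000000
0000000
t=20: 0000000
0000000
0<01000
0010100
0000100
0011000
0000000
0000000
0000000
t=21: 0000000
0^00000
0101000
0010100
0000100
0011000
0000000
0000000
0000000
t=22: 0000000
01>0000
0101000
0010100
0000100
0011000
0000000
0000000
0000000
t=23: 0000000
0110000
01v1000
0010100
0000100
0011000
0000000
0000000
0000000
t=24: 0000000
0110000
0<11000
0010100
0000100
0011000
0000000
0000000
0000000
t=25: 0000000
0110000
0011000
0v10100
0000100
0011000
0000000
0000000
0000000
t=26: 0000000
0110000
0011000
<110100
0000100
0011000
0000000
0000000
0000000
t=27: 0000000
0110000
^011000
1110100
0000100
0011000
0000000
0000000
0000000
t=28: 0000000
0110000
1>11000
1110100
0000100
0011000
0000000
0000000
0000000
t=29: 0000000
0110000
1111000
1v10100
0000100
0011000
0000000
0000000
0000000
t=30: 0000000
0110000
1111000
10>0100
0000100
0011000
0000000
0000000
0000000
t=31: 0000000
0110000
11^1000
1000100
0000100
0011000
0000000
0000000
0000000
t=32: 0000000
0110000
1<01000
1000100
0000100
0011000
0000000
0000000
0000000
t=33: 0000000
0110000
1001000
1v00100
0000100
0011000
0000000
0000000
0000000
t=34: 0000000
0110000
1001000
<100100
0000100
0011000
0000000
0000000
0000000
t=35: 0000000
0110000
1001000
0100100
v000100
0011000
0000000
0000000
0000000
t=36: 0000000
0110000
1001000
0100100
100010<
0011000
0000000
0000000
0000000
t=37: 0000000
0110000
1001000
010010^
1000101
0011000
0000000
0000000
0000000

3,6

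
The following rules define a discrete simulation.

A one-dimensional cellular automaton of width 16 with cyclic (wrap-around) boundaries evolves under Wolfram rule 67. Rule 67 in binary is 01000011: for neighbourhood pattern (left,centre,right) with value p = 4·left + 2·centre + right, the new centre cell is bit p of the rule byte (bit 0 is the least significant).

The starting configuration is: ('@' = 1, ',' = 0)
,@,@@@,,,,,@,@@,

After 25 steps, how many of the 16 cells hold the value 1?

7

[0] ,@,@@@,,,,,@,@@,
[1] @,,,,@,@@@@,,,@,
[2] ,,@@@,,,,,@,@@,,
[3] @@,,@,@@@@,,,@,@
[4] ,@,@,,,,,@,@@,,,
[5] @,,,,@@@@,,,@,@@
[6] @,@@@,,,@,@@,,,,
[7] ,,,,@,@@,,,@,@@@
[8] ,@@@,,,@,@@,,,,@
[9] ,,,@,@@,,,@,@@@,
[10] @@@,,,@,@@,,,,@,
[11] ,,@,@@,,,@,@@@,,
[12] @@,,,@,@@,,,,@,@
[13] ,@,@@,,,@,@@@,,,
[14] @,,,@,@@,,,,@,@@
[15] @,@@,,,@,@@@,,,,
[16] ,,,@,@@,,,,@,@@@
[17] ,@@,,,@,@@@,,,,@
[18] ,,@,@@,,,,@,@@@,
[19] @@,,,@,@@@,,,,@,
[20] ,@,@@,,,,@,@@@,,
[21] @,,,@,@@@,,,,@,@
[22] @,@@,,,,@,@@@,,,
[23] ,,,@,@@@,,,,@,@@
[24] ,@@,,,,@,@@@,,,@
[25] ,,@,@@@,,,,@,@@,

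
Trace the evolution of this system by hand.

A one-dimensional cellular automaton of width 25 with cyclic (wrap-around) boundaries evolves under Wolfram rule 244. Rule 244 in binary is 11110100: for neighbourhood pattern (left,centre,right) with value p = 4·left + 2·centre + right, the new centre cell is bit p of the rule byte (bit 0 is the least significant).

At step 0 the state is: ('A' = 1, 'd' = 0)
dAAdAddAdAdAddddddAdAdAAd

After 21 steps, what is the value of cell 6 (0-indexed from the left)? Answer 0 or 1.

0) dAAdAddAdAdAddddddAdAdAAd
1) ddAAAAdAAAAAAdddddAAAAdAA
2) AddAAAAdAAAAAAdddddAAAAdA
3) AAddAAAAdAAAAAAdddddAAAAd
4) dAAddAAAAdAAAAAAdddddAAAA
5) AdAAddAAAAdAAAAAAdddddAAA
6) AAdAAddAAAAdAAAAAAdddddAA
7) AAAdAAddAAAAdAAAAAAdddddA
8) AAAAdAAddAAAAdAAAAAAddddd
9) dAAAAdAAddAAAAdAAAAAAdddd
10) ddAAAAdAAddAAAAdAAAAAAddd
11) dddAAAAdAAddAAAAdAAAAAAdd
12) ddddAAAAdAAddAAAAdAAAAAAd
13) dddddAAAAdAAddAAAAdAAAAAA
14) AdddddAAAAdAAddAAAAdAAAAA
15) AAdddddAAAAdAAddAAAAdAAAA
16) AAAdddddAAAAdAAddAAAAdAAA
17) AAAAdddddAAAAdAAddAAAAdAA
18) AAAAAdddddAAAAdAAddAAAAdA
19) AAAAAAdddddAAAAdAAddAAAAd
20) dAAAAAAdddddAAAAdAAddAAAA
21) AdAAAAAAdddddAAAAdAAddAAA

1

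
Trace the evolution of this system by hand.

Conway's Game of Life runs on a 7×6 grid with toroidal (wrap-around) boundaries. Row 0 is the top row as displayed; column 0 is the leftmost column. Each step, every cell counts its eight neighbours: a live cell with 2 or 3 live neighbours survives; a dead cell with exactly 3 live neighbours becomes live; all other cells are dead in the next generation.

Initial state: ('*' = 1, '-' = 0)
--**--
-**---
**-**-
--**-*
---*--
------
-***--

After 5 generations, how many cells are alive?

k=0  --**--
-**---
**-**-
--**-*
---*--
------
-***--
k=1  ------
*---*-
*---**
**---*
--***-
---*--
-*-*--
k=2  ------
*---*-
----*-
-**---
******
------
--*---
k=3  ------
-----*
-*-*-*
------
*--***
*---**
------
k=4  ------
*---*-
*---*-
--**--
*--*--
*--*--
-----*
k=5  -----*
------
-*--*-
-*****
-*-**-
*---**
------

14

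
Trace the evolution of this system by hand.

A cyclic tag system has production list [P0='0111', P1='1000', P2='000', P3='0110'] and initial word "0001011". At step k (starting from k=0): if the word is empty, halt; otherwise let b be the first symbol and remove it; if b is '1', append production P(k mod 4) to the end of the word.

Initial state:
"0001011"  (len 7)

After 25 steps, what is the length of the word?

20

t=0: "0001011"  (len 7)
t=1: "001011"  (len 6)
t=2: "01011"  (len 5)
t=3: "1011"  (len 4)
t=4: "0110110"  (len 7)
t=5: "110110"  (len 6)
t=6: "101101000"  (len 9)
t=7: "01101000000"  (len 11)
t=8: "1101000000"  (len 10)
t=9: "1010000000111"  (len 13)
t=10: "0100000001111000"  (len 16)
t=11: "100000001111000"  (len 15)
t=12: "000000011110000110"  (len 18)
t=13: "00000011110000110"  (len 17)
t=14: "0000011110000110"  (len 16)
t=15: "000011110000110"  (len 15)
t=16: "00011110000110"  (len 14)
t=17: "0011110000110"  (len 13)
t=18: "011110000110"  (len 12)
t=19: "11110000110"  (len 11)
t=20: "11100001100110"  (len 14)
t=21: "11000011001100111"  (len 17)
t=22: "10000110011001111000"  (len 20)
t=23: "0000110011001111000000"  (len 22)
t=24: "000110011001111000000"  (len 21)
t=25: "00110011001111000000"  (len 20)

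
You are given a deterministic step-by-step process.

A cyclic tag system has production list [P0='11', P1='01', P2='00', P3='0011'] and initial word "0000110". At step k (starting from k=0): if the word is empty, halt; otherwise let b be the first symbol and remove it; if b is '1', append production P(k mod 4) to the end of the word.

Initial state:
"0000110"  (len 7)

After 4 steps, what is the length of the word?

3

step 0: "0000110"  (len 7)
step 1: "000110"  (len 6)
step 2: "00110"  (len 5)
step 3: "0110"  (len 4)
step 4: "110"  (len 3)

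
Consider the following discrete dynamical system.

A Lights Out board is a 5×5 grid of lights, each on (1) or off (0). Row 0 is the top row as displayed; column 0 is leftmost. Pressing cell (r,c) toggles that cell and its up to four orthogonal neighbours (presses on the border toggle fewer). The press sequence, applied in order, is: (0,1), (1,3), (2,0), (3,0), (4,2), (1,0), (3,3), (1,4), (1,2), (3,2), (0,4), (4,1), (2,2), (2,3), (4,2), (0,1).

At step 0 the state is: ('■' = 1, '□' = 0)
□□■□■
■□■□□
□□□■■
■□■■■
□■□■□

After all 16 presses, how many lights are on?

[0] □□■□■
■□■□□
□□□■■
■□■■■
□■□■□
[1] ■■□□■
■■■□□
□□□■■
■□■■■
□■□■□
[2] ■■□■■
■■□■■
□□□□■
■□■■■
□■□■□
[3] ■■□■■
□■□■■
■■□□■
□□■■■
□■□■□
[4] ■■□■■
□■□■■
□■□□■
■■■■■
■■□■□
[5] ■■□■■
□■□■■
□■□□■
■■□■■
■□■□□
[6] □■□■■
■□□■■
■■□□■
■■□■■
■□■□□
[7] □■□■■
■□□■■
■■□■■
■■■□□
■□■■□
[8] □■□■□
■□□□□
■■□■□
■■■□□
■□■■□
[9] □■■■□
■■■■□
■■■■□
■■■□□
■□■■□
[10] □■■■□
■■■■□
■■□■□
■□□■□
■□□■□
[11] □■■□■
■■■■■
■■□■□
■□□■□
■□□■□
[12] □■■□■
■■■■■
■■□■□
■■□■□
□■■■□
[13] □■■□■
■■□■■
■□■□□
■■■■□
□■■■□
[14] □■■□■
■■□□■
■□□■■
■■■□□
□■■■□
[15] □■■□■
■■□□■
■□□■■
■■□□□
□□□□□
[16] ■□□□■
■□□□■
■□□■■
■■□□□
□□□□□

9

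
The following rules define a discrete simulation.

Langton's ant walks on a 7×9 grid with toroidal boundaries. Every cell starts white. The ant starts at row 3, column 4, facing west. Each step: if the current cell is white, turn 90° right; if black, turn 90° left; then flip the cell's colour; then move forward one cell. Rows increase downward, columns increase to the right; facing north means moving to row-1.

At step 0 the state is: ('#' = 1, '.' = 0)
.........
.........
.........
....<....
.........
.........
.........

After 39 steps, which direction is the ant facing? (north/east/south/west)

north

0) .........
.........
.........
....<....
.........
.........
.........
1) .........
.........
....^....
....#....
.........
.........
.........
2) .........
.........
....#>...
....#....
.........
.........
.........
3) .........
.........
....##...
....#v...
.........
.........
.........
4) .........
.........
....##...
....<#...
.........
.........
.........
5) .........
.........
....##...
.....#...
....v....
.........
.........
6) .........
.........
....##...
.....#...
...<#....
.........
.........
7) .........
.........
....##...
...^.#...
...##....
.........
.........
8) .........
.........
....##...
...#>#...
...##....
.........
.........
9) .........
.........
....##...
...###...
...#v....
.........
.........
10) .........
.........
....##...
...###...
...#.>...
.........
.........
11) .........
.........
....##...
...###...
...#.#...
.....v...
.........
12) .........
.........
....##...
...###...
...#.#...
....<#...
.........
13) .........
.........
....##...
...###...
...#^#...
....##...
.........
14) .........
.........
....##...
...###...
...##>...
....##...
.........
15) .........
.........
....##...
...##^...
...##....
....##...
.........
16) .........
.........
....##...
...#<....
...##....
....##...
.........
17) .........
.........
....##...
...#.....
...#v....
....##...
.........
18) .........
.........
....##...
...#.....
...#.>...
....##...
.........
19) .........
.........
....##...
...#.....
...#.#...
....#v...
.........
20) .........
.........
....##...
...#.....
...#.#...
....#.>..
.........
21) .........
.........
....##...
...#.....
...#.#...
....#.#..
......v..
22) .........
.........
....##...
...#.....
...#.#...
....#.#..
.....<#..
23) .........
.........
....##...
...#.....
...#.#...
....#^#..
.....##..
24) .........
.........
....##...
...#.....
...#.#...
....##>..
.....##..
25) .........
.........
....##...
...#.....
...#.#^..
....##...
.....##..
26) .........
.........
....##...
...#.....
...#.##>.
....##...
.....##..
27) .........
.........
....##...
...#.....
...#.###.
....##.v.
.....##..
28) .........
.........
....##...
...#.....
...#.###.
....##<#.
.....##..
29) .........
.........
....##...
...#.....
...#.#^#.
....####.
.....##..
30) .........
.........
....##...
...#.....
...#.<.#.
....####.
.....##..
31) .........
.........
....##...
...#.....
...#...#.
....#v##.
.....##..
32) .........
.........
....##...
...#.....
...#...#.
....#.>#.
.....##..
33) .........
.........
....##...
...#.....
...#..^#.
....#..#.
.....##..
34) .........
.........
....##...
...#.....
...#..#>.
....#..#.
.....##..
35) .........
.........
....##...
...#...^.
...#..#..
....#..#.
.....##..
36) .........
.........
....##...
...#...#>
...#..#..
....#..#.
.....##..
37) .........
.........
....##...
...#...##
...#..#.v
....#..#.
.....##..
38) .........
.........
....##...
...#...##
...#..#<#
....#..#.
.....##..
39) .........
.........
....##...
...#...^#
...#..###
....#..#.
.....##..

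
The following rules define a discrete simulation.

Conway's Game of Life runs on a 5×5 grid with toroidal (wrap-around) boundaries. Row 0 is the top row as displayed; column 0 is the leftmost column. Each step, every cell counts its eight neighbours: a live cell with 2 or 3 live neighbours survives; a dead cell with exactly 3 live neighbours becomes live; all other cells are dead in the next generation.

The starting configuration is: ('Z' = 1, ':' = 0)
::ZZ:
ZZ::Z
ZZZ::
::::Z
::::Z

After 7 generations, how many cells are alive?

20

k=0  ::ZZ:
ZZ::Z
ZZZ::
::::Z
::::Z
k=1  :ZZZ:
::::Z
::ZZ:
:Z:ZZ
::::Z
k=2  Z:ZZZ
:Z::Z
Z:Z::
Z:::Z
:Z::Z
k=3  ::Z::
:::::
:::Z:
:::ZZ
:ZZ::
k=4  :ZZ::
:::::
:::ZZ
:::ZZ
:ZZ::
k=5  :ZZ::
::ZZ:
:::ZZ
Z:::Z
ZZ:::
k=6  Z::Z:
:Z::Z
Z:Z::
:Z:Z:
::Z:Z
k=7  ZZZZ:
:ZZZZ
Z:ZZZ
ZZ:ZZ
ZZZ:Z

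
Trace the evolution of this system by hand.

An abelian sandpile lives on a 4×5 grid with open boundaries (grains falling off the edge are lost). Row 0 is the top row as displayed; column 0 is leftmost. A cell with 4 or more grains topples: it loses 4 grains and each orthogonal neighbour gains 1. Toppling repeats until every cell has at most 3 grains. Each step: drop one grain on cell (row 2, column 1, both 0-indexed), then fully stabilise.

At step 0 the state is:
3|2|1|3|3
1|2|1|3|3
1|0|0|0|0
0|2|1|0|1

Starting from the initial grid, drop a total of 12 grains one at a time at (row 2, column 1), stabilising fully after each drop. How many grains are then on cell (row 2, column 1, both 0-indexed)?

0) 3|2|1|3|3
1|2|1|3|3
1|0|0|0|0
0|2|1|0|1
1) 3|2|1|3|3
1|2|1|3|3
1|1|0|0|0
0|2|1|0|1
2) 3|2|1|3|3
1|2|1|3|3
1|2|0|0|0
0|2|1|0|1
3) 3|2|1|3|3
1|2|1|3|3
1|3|0|0|0
0|2|1|0|1
4) 3|2|1|3|3
1|3|1|3|3
2|0|1|0|0
0|3|1|0|1
5) 3|2|1|3|3
1|3|1|3|3
2|1|1|0|0
0|3|1|0|1
6) 3|2|1|3|3
1|3|1|3|3
2|2|1|0|0
0|3|1|0|1
7) 3|2|1|3|3
1|3|1|3|3
2|3|1|0|0
0|3|1|0|1
8) 3|3|1|3|3
2|0|2|3|3
3|2|2|0|0
1|0|2|0|1
9) 3|3|1|3|3
2|0|2|3|3
3|3|2|0|0
1|0|2|0|1
10) 3|3|1|3|3
3|1|2|3|3
0|1|3|0|0
2|1|2|0|1
11) 3|3|1|3|3
3|1|2|3|3
0|2|3|0|0
2|1|2|0|1
12) 3|3|1|3|3
3|1|2|3|3
0|3|3|0|0
2|1|2|0|1

3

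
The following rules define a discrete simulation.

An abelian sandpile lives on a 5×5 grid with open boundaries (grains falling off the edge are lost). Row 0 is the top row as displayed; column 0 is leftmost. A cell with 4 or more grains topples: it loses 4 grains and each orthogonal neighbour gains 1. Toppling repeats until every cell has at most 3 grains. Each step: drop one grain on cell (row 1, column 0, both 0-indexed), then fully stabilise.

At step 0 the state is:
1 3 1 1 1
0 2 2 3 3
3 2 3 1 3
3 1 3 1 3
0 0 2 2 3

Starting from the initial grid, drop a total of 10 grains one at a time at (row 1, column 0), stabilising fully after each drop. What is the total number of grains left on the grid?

k=0  1 3 1 1 1
0 2 2 3 3
3 2 3 1 3
3 1 3 1 3
0 0 2 2 3
k=1  1 3 1 1 1
1 2 2 3 3
3 2 3 1 3
3 1 3 1 3
0 0 2 2 3
k=2  1 3 1 1 1
2 2 2 3 3
3 2 3 1 3
3 1 3 1 3
0 0 2 2 3
k=3  1 3 1 1 1
3 2 2 3 3
3 2 3 1 3
3 1 3 1 3
0 0 2 2 3
k=4  2 3 1 1 1
1 3 2 3 3
1 3 3 1 3
0 2 3 1 3
1 0 2 2 3
k=5  2 3 1 1 1
2 3 2 3 3
1 3 3 1 3
0 2 3 1 3
1 0 2 2 3
k=6  2 3 1 1 1
3 3 2 3 3
1 3 3 1 3
0 2 3 1 3
1 0 2 2 3
k=7  0 1 3 2 2
2 3 1 2 1
3 2 3 1 2
1 0 3 1 2
1 2 0 1 1
k=8  0 1 3 2 2
3 3 1 2 1
3 2 3 1 2
1 0 3 1 2
1 2 0 1 1
k=9  1 2 3 2 2
2 1 3 2 1
1 1 1 2 2
2 2 0 2 2
1 2 1 1 1
k=10  1 2 3 2 2
3 1 3 2 1
1 1 1 2 2
2 2 0 2 2
1 2 1 1 1

41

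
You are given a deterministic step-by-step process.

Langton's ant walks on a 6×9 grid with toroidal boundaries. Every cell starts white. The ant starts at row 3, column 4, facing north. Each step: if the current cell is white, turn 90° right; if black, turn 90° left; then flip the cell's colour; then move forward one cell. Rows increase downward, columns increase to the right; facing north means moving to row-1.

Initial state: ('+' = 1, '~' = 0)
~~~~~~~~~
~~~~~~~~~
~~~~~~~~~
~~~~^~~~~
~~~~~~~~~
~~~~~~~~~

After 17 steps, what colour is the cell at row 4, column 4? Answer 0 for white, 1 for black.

0

step 0: ~~~~~~~~~
~~~~~~~~~
~~~~~~~~~
~~~~^~~~~
~~~~~~~~~
~~~~~~~~~
step 1: ~~~~~~~~~
~~~~~~~~~
~~~~~~~~~
~~~~+>~~~
~~~~~~~~~
~~~~~~~~~
step 2: ~~~~~~~~~
~~~~~~~~~
~~~~~~~~~
~~~~++~~~
~~~~~v~~~
~~~~~~~~~
step 3: ~~~~~~~~~
~~~~~~~~~
~~~~~~~~~
~~~~++~~~
~~~~<+~~~
~~~~~~~~~
step 4: ~~~~~~~~~
~~~~~~~~~
~~~~~~~~~
~~~~^+~~~
~~~~++~~~
~~~~~~~~~
step 5: ~~~~~~~~~
~~~~~~~~~
~~~~~~~~~
~~~<~+~~~
~~~~++~~~
~~~~~~~~~
step 6: ~~~~~~~~~
~~~~~~~~~
~~~^~~~~~
~~~+~+~~~
~~~~++~~~
~~~~~~~~~
step 7: ~~~~~~~~~
~~~~~~~~~
~~~+>~~~~
~~~+~+~~~
~~~~++~~~
~~~~~~~~~
step 8: ~~~~~~~~~
~~~~~~~~~
~~~++~~~~
~~~+v+~~~
~~~~++~~~
~~~~~~~~~
step 9: ~~~~~~~~~
~~~~~~~~~
~~~++~~~~
~~~<++~~~
~~~~++~~~
~~~~~~~~~
step 10: ~~~~~~~~~
~~~~~~~~~
~~~++~~~~
~~~~++~~~
~~~v++~~~
~~~~~~~~~
step 11: ~~~~~~~~~
~~~~~~~~~
~~~++~~~~
~~~~++~~~
~~<+++~~~
~~~~~~~~~
step 12: ~~~~~~~~~
~~~~~~~~~
~~~++~~~~
~~^~++~~~
~~++++~~~
~~~~~~~~~
step 13: ~~~~~~~~~
~~~~~~~~~
~~~++~~~~
~~+>++~~~
~~++++~~~
~~~~~~~~~
step 14: ~~~~~~~~~
~~~~~~~~~
~~~++~~~~
~~++++~~~
~~+v++~~~
~~~~~~~~~
step 15: ~~~~~~~~~
~~~~~~~~~
~~~++~~~~
~~++++~~~
~~+~>+~~~
~~~~~~~~~
step 16: ~~~~~~~~~
~~~~~~~~~
~~~++~~~~
~~++^+~~~
~~+~~+~~~
~~~~~~~~~
step 17: ~~~~~~~~~
~~~~~~~~~
~~~++~~~~
~~+<~+~~~
~~+~~+~~~
~~~~~~~~~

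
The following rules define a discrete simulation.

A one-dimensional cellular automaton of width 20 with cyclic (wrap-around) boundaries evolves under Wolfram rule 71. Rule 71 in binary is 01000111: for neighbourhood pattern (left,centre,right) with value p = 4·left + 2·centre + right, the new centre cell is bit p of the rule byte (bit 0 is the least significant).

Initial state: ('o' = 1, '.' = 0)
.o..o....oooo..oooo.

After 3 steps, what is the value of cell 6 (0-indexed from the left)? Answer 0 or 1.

1

[0] .o..o....oooo..oooo.
[1] oo.oo.ooo...o.o...o.
[2] .o..o...o.ooo.o.ooo.
[3] oo.oo.ooo...o.o...o.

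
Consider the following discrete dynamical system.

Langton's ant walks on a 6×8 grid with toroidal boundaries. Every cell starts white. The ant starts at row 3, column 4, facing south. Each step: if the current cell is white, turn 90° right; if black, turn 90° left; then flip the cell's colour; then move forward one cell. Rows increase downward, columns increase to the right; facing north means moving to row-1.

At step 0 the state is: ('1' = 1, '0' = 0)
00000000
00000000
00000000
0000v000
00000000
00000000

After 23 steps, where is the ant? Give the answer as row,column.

2,6

gen 0: 00000000
00000000
00000000
0000v000
00000000
00000000
gen 1: 00000000
00000000
00000000
000<1000
00000000
00000000
gen 2: 00000000
00000000
000^0000
00011000
00000000
00000000
gen 3: 00000000
00000000
0001>000
00011000
00000000
00000000
gen 4: 00000000
00000000
00011000
0001v000
00000000
00000000
gen 5: 00000000
00000000
00011000
00010>00
00000000
00000000
gen 6: 00000000
00000000
00011000
00010100
00000v00
00000000
gen 7: 00000000
00000000
00011000
00010100
0000<100
00000000
gen 8: 00000000
00000000
00011000
0001^100
00001100
00000000
gen 9: 00000000
00000000
00011000
00011>00
00001100
00000000
gen 10: 00000000
00000000
00011^00
00011000
00001100
00000000
gen 11: 00000000
00000000
000111>0
00011000
00001100
00000000
gen 12: 00000000
00000000
00011110
000110v0
00001100
00000000
gen 13: 00000000
00000000
00011110
00011<10
00001100
00000000
gen 14: 00000000
00000000
00011^10
00011110
00001100
00000000
gen 15: 00000000
00000000
0001<010
00011110
00001100
00000000
gen 16: 00000000
00000000
00010010
0001v110
00001100
00000000
gen 17: 00000000
00000000
00010010
00010>10
00001100
00000000
gen 18: 00000000
00000000
00010^10
00010010
00001100
00000000
gen 19: 00000000
00000000
000101>0
00010010
00001100
00000000
gen 20: 00000000
000000^0
00010100
00010010
00001100
00000000
gen 21: 00000000
0000001>
00010100
00010010
00001100
00000000
gen 22: 00000000
00000011
0001010v
00010010
00001100
00000000
gen 23: 00000000
00000011
000101<1
00010010
00001100
00000000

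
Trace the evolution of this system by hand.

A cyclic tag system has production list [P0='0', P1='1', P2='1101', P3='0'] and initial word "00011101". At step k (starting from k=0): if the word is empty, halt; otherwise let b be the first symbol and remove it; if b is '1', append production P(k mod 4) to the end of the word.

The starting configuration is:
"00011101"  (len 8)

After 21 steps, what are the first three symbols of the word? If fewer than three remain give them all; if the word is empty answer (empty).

[0] "00011101"  (len 8)
[1] "0011101"  (len 7)
[2] "011101"  (len 6)
[3] "11101"  (len 5)
[4] "11010"  (len 5)
[5] "10100"  (len 5)
[6] "01001"  (len 5)
[7] "1001"  (len 4)
[8] "0010"  (len 4)
[9] "010"  (len 3)
[10] "10"  (len 2)
[11] "01101"  (len 5)
[12] "1101"  (len 4)
[13] "1010"  (len 4)
[14] "0101"  (len 4)
[15] "101"  (len 3)
[16] "010"  (len 3)
[17] "10"  (len 2)
[18] "01"  (len 2)
[19] "1"  (len 1)
[20] "0"  (len 1)
[21] (halted — word empty)

(empty)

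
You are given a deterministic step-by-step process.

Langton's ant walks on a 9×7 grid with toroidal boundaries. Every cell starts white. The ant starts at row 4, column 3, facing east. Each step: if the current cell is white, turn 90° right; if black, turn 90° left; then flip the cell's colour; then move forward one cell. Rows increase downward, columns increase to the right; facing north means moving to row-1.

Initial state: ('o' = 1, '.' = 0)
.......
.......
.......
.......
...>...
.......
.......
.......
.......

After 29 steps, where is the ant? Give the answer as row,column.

3,1

[0] .......
.......
.......
.......
...>...
.......
.......
.......
.......
[1] .......
.......
.......
.......
...o...
...v...
.......
.......
.......
[2] .......
.......
.......
.......
...o...
..<o...
.......
.......
.......
[3] .......
.......
.......
.......
..^o...
..oo...
.......
.......
.......
[4] .......
.......
.......
.......
..o>...
..oo...
.......
.......
.......
[5] .......
.......
.......
...^...
..o....
..oo...
.......
.......
.......
[6] .......
.......
.......
...o>..
..o....
..oo...
.......
.......
.......
[7] .......
.......
.......
...oo..
..o.v..
..oo...
.......
.......
.......
[8] .......
.......
.......
...oo..
..o<o..
..oo...
.......
.......
.......
[9] .......
.......
.......
...^o..
..ooo..
..oo...
.......
.......
.......
[10] .......
.......
.......
..<.o..
..ooo..
..oo...
.......
.......
.......
[11] .......
.......
..^....
..o.o..
..ooo..
..oo...
.......
.......
.......
[12] .......
.......
..o>...
..o.o..
..ooo..
..oo...
.......
.......
.......
[13] .......
.......
..oo...
..ovo..
..ooo..
..oo...
.......
.......
.......
[14] .......
.......
..oo...
..<oo..
..ooo..
..oo...
.......
.......
.......
[15] .......
.......
..oo...
...oo..
..voo..
..oo...
.......
.......
.......
[16] .......
.......
..oo...
...oo..
...>o..
..oo...
.......
.......
.......
[17] .......
.......
..oo...
...^o..
....o..
..oo...
.......
.......
.......
[18] .......
.......
..oo...
..<.o..
....o..
..oo...
.......
.......
.......
[19] .......
.......
..^o...
..o.o..
....o..
..oo...
.......
.......
.......
[20] .......
.......
.<.o...
..o.o..
....o..
..oo...
.......
.......
.......
[21] .......
.^.....
.o.o...
..o.o..
....o..
..oo...
.......
.......
.......
[22] .......
.o>....
.o.o...
..o.o..
....o..
..oo...
.......
.......
.......
[23] .......
.oo....
.ovo...
..o.o..
....o..
..oo...
.......
.......
.......
[24] .......
.oo....
.<oo...
..o.o..
....o..
..oo...
.......
.......
.......
[25] .......
.oo....
..oo...
.vo.o..
....o..
..oo...
.......
.......
.......
[26] .......
.oo....
..oo...
<oo.o..
....o..
..oo...
.......
.......
.......
[27] .......
.oo....
^.oo...
ooo.o..
....o..
..oo...
.......
.......
.......
[28] .......
.oo....
o>oo...
ooo.o..
....o..
..oo...
.......
.......
.......
[29] .......
.oo....
oooo...
ovo.o..
....o..
..oo...
.......
.......
.......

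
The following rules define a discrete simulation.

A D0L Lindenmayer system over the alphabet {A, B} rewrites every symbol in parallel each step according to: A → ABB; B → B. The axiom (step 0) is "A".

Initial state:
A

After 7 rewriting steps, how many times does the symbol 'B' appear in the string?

t=0: A
t=1: ABB
t=2: ABBBB
t=3: ABBBBBB
t=4: ABBBBBBBB
t=5: ABBBBBBBBBB
t=6: ABBBBBBBBBBBB
t=7: ABBBBBBBBBBBBBB

14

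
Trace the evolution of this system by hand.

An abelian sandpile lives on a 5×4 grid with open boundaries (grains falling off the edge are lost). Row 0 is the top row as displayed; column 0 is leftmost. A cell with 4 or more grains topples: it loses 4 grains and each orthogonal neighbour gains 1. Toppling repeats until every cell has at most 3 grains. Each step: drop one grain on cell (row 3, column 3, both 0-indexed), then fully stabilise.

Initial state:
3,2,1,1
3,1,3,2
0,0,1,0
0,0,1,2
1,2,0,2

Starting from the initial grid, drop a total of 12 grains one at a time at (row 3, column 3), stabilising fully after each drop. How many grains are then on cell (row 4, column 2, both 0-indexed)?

2

k=0  3,2,1,1
3,1,3,2
0,0,1,0
0,0,1,2
1,2,0,2
k=1  3,2,1,1
3,1,3,2
0,0,1,0
0,0,1,3
1,2,0,2
k=2  3,2,1,1
3,1,3,2
0,0,1,1
0,0,2,0
1,2,0,3
k=3  3,2,1,1
3,1,3,2
0,0,1,1
0,0,2,1
1,2,0,3
k=4  3,2,1,1
3,1,3,2
0,0,1,1
0,0,2,2
1,2,0,3
k=5  3,2,1,1
3,1,3,2
0,0,1,1
0,0,2,3
1,2,0,3
k=6  3,2,1,1
3,1,3,2
0,0,1,2
0,0,3,1
1,2,1,0
k=7  3,2,1,1
3,1,3,2
0,0,1,2
0,0,3,2
1,2,1,0
k=8  3,2,1,1
3,1,3,2
0,0,1,2
0,0,3,3
1,2,1,0
k=9  3,2,1,1
3,1,3,2
0,0,2,3
0,1,0,1
1,2,2,1
k=10  3,2,1,1
3,1,3,2
0,0,2,3
0,1,0,2
1,2,2,1
k=11  3,2,1,1
3,1,3,2
0,0,2,3
0,1,0,3
1,2,2,1
k=12  3,2,1,1
3,1,3,3
0,0,3,0
0,1,1,1
1,2,2,2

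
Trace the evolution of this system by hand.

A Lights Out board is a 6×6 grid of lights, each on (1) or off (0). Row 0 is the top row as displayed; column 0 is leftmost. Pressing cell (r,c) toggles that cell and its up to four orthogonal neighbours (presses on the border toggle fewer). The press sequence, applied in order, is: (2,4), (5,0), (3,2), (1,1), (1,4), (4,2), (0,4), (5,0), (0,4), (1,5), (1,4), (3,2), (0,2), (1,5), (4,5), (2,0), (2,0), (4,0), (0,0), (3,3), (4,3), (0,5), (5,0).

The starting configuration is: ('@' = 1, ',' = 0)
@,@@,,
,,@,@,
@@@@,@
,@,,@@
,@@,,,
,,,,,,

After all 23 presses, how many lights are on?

gen 0: @,@@,,
,,@,@,
@@@@,@
,@,,@@
,@@,,,
,,,,,,
gen 1: @,@@,,
,,@,,,
@@@,@,
,@,,,@
,@@,,,
,,,,,,
gen 2: @,@@,,
,,@,,,
@@@,@,
,@,,,@
@@@,,,
@@,,,,
gen 3: @,@@,,
,,@,,,
@@,,@,
,,@@,@
@@,,,,
@@,,,,
gen 4: @@@@,,
@@,,,,
@,,,@,
,,@@,@
@@,,,,
@@,,,,
gen 5: @@@@@,
@@,@@@
@,,,,,
,,@@,@
@@,,,,
@@,,,,
gen 6: @@@@@,
@@,@@@
@,,,,,
,,,@,@
@,@@,,
@@@,,,
gen 7: @@@,,@
@@,@,@
@,,,,,
,,,@,@
@,@@,,
@@@,,,
gen 8: @@@,,@
@@,@,@
@,,,,,
,,,@,@
,,@@,,
,,@,,,
gen 9: @@@@@,
@@,@@@
@,,,,,
,,,@,@
,,@@,,
,,@,,,
gen 10: @@@@@@
@@,@,,
@,,,,@
,,,@,@
,,@@,,
,,@,,,
gen 11: @@@@,@
@@,,@@
@,,,@@
,,,@,@
,,@@,,
,,@,,,
gen 12: @@@@,@
@@,,@@
@,@,@@
,@@,,@
,,,@,,
,,@,,,
gen 13: @,,,,@
@@@,@@
@,@,@@
,@@,,@
,,,@,,
,,@,,,
gen 14: @,,,,,
@@@,,,
@,@,@,
,@@,,@
,,,@,,
,,@,,,
gen 15: @,,,,,
@@@,,,
@,@,@,
,@@,,,
,,,@@@
,,@,,@
gen 16: @,,,,,
,@@,,,
,@@,@,
@@@,,,
,,,@@@
,,@,,@
gen 17: @,,,,,
@@@,,,
@,@,@,
,@@,,,
,,,@@@
,,@,,@
gen 18: @,,,,,
@@@,,,
@,@,@,
@@@,,,
@@,@@@
@,@,,@
gen 19: ,@,,,,
,@@,,,
@,@,@,
@@@,,,
@@,@@@
@,@,,@
gen 20: ,@,,,,
,@@,,,
@,@@@,
@@,@@,
@@,,@@
@,@,,@
gen 21: ,@,,,,
,@@,,,
@,@@@,
@@,,@,
@@@@,@
@,@@,@
gen 22: ,@,,@@
,@@,,@
@,@@@,
@@,,@,
@@@@,@
@,@@,@
gen 23: ,@,,@@
,@@,,@
@,@@@,
@@,,@,
,@@@,@
,@@@,@

21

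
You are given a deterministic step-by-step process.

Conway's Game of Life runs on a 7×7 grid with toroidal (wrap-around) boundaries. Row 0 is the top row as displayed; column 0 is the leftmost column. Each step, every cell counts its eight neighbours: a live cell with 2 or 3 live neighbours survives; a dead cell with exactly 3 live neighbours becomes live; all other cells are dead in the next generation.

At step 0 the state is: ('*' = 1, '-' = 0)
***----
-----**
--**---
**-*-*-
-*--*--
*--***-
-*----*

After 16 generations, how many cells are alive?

[0] ***----
-----**
--**---
**-*-*-
-*--*--
*--***-
-*----*
[1] -**--*-
*--*--*
****-*-
**-*---
-*-----
*******
---****
[2] -**----
---*-*-
---*---
---**-*
-----*-
-*-----
-------
[3] --*----
---**--
--**-*-
---***-
----**-
-------
-**----
[4] -**----
----*--
--*--*-
--*---*
---*-*-
-------
-**----
[5] -***---
-***---
---*-*-
--*****
-------
--*----
-**----
[6] *------
-*-----
-*---**
--**-**
--*-**-
-**----
-------
[7] -------
-*----*
-*--***
****---
----***
-***---
-*-----
[8] *------
------*
---****
-***---
----***
******-
-*-----
[9] *------
*---*-*
*--****
*-*----
------*
****---
---**-*
[10] *--**--
-*-**--
---**--
**-**--
---*--*
*******
---**-*
[11] *------
-----*-
**---*-
*----*-
-------
-*-----
-------
[12] -------
**-----
**--**-
**-----
-------
-------
-------
[13] -------
**----*
--*----
**----*
-------
-------
-------
[14] *------
**-----
--*----
**-----
*------
-------
-------
[15] **-----
**-----
--*----
**-----
**-----
-------
-------
[16] **-----
*-*----
--*----
*-*----
**-----
-------
-------

9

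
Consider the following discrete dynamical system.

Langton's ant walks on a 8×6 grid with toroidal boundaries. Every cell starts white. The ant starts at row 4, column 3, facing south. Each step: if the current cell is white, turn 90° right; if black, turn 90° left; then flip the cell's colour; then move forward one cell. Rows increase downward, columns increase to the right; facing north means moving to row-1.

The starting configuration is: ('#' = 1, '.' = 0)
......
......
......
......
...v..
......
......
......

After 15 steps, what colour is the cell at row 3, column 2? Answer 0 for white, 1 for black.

1

gen 0: ......
......
......
......
...v..
......
......
......
gen 1: ......
......
......
......
..<#..
......
......
......
gen 2: ......
......
......
..^...
..##..
......
......
......
gen 3: ......
......
......
..#>..
..##..
......
......
......
gen 4: ......
......
......
..##..
..#v..
......
......
......
gen 5: ......
......
......
..##..
..#.>.
......
......
......
gen 6: ......
......
......
..##..
..#.#.
....v.
......
......
gen 7: ......
......
......
..##..
..#.#.
...<#.
......
......
gen 8: ......
......
......
..##..
..#^#.
...##.
......
......
gen 9: ......
......
......
..##..
..##>.
...##.
......
......
gen 10: ......
......
......
..##^.
..##..
...##.
......
......
gen 11: ......
......
......
..###>
..##..
...##.
......
......
gen 12: ......
......
......
..####
..##.v
...##.
......
......
gen 13: ......
......
......
..####
..##<#
...##.
......
......
gen 14: ......
......
......
..##^#
..####
...##.
......
......
gen 15: ......
......
......
..#<.#
..####
...##.
......
......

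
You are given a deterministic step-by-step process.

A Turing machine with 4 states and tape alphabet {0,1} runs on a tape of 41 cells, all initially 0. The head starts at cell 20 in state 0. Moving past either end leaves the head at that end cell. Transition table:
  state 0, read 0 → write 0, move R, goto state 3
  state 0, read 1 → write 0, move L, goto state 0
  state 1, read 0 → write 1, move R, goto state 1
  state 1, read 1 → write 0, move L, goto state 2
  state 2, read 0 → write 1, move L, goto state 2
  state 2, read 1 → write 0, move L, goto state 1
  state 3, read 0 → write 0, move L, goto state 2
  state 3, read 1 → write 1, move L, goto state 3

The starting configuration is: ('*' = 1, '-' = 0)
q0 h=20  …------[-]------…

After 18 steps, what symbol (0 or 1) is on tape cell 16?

1

t=0: q0 h=20  …------[-]------…
t=1: q3 h=21  …------[-]------…
t=2: q2 h=20  …------[-]------…
t=3: q2 h=19  …------[-]*-----…
t=4: q2 h=18  …------[-]**----…
t=5: q2 h=17  …------[-]***---…
t=6: q2 h=16  …------[-]****--…
t=7: q2 h=15  …------[-]*****-…
t=8: q2 h=14  …------[-]******…
t=9: q2 h=13  …------[-]******…
t=10: q2 h=12  …------[-]******…
t=11: q2 h=11  …------[-]******…
t=12: q2 h=10  …------[-]******…
t=13: q2 h= 9  …------[-]******…
t=14: q2 h= 8  …------[-]******…
t=15: q2 h= 7  …------[-]******…
t=16: q2 h= 6  |------[-]******…
t=17: q2 h= 5  |-----[-]******…
t=18: q2 h= 4  |----[-]******…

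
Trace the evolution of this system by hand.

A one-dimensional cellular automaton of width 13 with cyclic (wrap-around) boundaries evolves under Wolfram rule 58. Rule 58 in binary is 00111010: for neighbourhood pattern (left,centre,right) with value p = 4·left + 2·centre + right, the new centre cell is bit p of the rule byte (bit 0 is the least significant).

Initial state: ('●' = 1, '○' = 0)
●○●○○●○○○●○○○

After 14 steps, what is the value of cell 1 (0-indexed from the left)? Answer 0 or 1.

k=0  ●○●○○●○○○●○○○
k=1  ○●○●●○●○●○●○●
k=2  ●○●●○●○●○●○●○
k=3  ○●●○●○●○●○●○●
k=4  ●●○●○●○●○●○●○
k=5  ●○●○●○●○●○●○●
k=6  ○●○●○●○●○●○●●
k=7  ●○●○●○●○●○●●○
k=8  ○●○●○●○●○●●○●
k=9  ●○●○●○●○●●○●○
k=10  ○●○●○●○●●○●○●
k=11  ●○●○●○●●○●○●○
k=12  ○●○●○●●○●○●○●
k=13  ●○●○●●○●○●○●○
k=14  ○●○●●○●○●○●○●

1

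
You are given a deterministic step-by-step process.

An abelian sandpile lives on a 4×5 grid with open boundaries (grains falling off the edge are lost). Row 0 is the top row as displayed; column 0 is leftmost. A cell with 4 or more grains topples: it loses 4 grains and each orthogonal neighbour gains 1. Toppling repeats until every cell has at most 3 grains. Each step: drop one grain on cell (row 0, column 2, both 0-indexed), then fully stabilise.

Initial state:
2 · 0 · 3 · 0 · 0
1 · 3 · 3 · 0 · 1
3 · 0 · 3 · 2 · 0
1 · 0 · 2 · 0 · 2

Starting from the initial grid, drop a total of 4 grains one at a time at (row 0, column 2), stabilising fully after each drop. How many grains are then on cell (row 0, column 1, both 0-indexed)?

3

t=0: 2 · 0 · 3 · 0 · 0
1 · 3 · 3 · 0 · 1
3 · 0 · 3 · 2 · 0
1 · 0 · 2 · 0 · 2
t=1: 2 · 2 · 1 · 1 · 0
2 · 0 · 2 · 1 · 1
3 · 2 · 0 · 3 · 0
1 · 0 · 3 · 0 · 2
t=2: 2 · 2 · 2 · 1 · 0
2 · 0 · 2 · 1 · 1
3 · 2 · 0 · 3 · 0
1 · 0 · 3 · 0 · 2
t=3: 2 · 2 · 3 · 1 · 0
2 · 0 · 2 · 1 · 1
3 · 2 · 0 · 3 · 0
1 · 0 · 3 · 0 · 2
t=4: 2 · 3 · 0 · 2 · 0
2 · 0 · 3 · 1 · 1
3 · 2 · 0 · 3 · 0
1 · 0 · 3 · 0 · 2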